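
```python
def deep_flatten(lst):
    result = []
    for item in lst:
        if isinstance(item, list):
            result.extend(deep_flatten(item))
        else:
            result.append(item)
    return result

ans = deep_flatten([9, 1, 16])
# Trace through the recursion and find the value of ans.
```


deep_flatten([9, 1, 16])
Processing each element:
  9 is not a list -> append 9
  1 is not a list -> append 1
  16 is not a list -> append 16
= [9, 1, 16]


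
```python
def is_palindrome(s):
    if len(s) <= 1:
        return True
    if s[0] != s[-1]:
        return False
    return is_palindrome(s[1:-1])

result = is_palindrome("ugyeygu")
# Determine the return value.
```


is_palindrome("ugyeygu")
"ugyeygu": s[0]='u' == s[-1]='u' -> is_palindrome("gyeyg")
"gyeyg": s[0]='g' == s[-1]='g' -> is_palindrome("yey")
"yey": s[0]='y' == s[-1]='y' -> is_palindrome("e")
"e": len <= 1 -> True
= True


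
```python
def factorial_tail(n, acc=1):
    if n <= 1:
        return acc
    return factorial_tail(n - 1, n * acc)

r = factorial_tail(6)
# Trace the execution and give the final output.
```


factorial_tail(6, 1)
= factorial_tail(5, 6 * 1) = factorial_tail(5, 6)
= factorial_tail(4, 5 * 6) = factorial_tail(4, 30)
= factorial_tail(3, 4 * 30) = factorial_tail(3, 120)
= factorial_tail(2, 3 * 120) = factorial_tail(2, 360)
= factorial_tail(1, 2 * 360) = factorial_tail(1, 720)
n <= 1, return acc = 720


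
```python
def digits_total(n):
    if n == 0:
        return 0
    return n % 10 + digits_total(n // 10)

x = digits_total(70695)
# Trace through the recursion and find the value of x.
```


digits_total(70695)
= 5 + digits_total(7069)
= 5 + 9 + digits_total(706)
= 5 + 9 + 6 + digits_total(70)
= 5 + 9 + 6 + 0 + digits_total(7)
= 5 + 9 + 6 + 0 + 7 + digits_total(0)
= 5 + 9 + 6 + 0 + 7 + 0
= 27


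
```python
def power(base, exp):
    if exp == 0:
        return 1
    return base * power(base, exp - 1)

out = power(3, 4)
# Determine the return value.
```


power(3, 4)
= 3 * power(3, 3)
= 3 * 3 * power(3, 2)
= 3 * 3 * 3 * power(3, 1)
= 3 * 3 * 3 * 3 * power(3, 0)
= 3 * 3 * 3 * 3 * 1
= 81


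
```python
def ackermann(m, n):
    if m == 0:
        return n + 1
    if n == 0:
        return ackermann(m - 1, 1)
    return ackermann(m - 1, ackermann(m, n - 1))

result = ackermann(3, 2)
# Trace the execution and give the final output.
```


ackermann(3, 2)
= ackermann(2, ackermann(3, 1))
First compute ackermann(3, 1) = 13
= ackermann(2, 13)
= 29


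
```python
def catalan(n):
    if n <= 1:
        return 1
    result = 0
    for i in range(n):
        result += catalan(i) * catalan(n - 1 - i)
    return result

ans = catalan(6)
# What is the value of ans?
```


catalan(6)
= sum of catalan(i) * catalan(6-1-i) for i in 0..5
First compute sub-values bottom-up:
  catalan(0) = 1, catalan(1) = 1
  catalan(2) = 1*1 + 1*1 = 2
  catalan(3) = 1*2 + 1*1 + 2*1 = 5
  catalan(4) = 1*5 + 1*2 + 2*1 + 5*1 = 14
  catalan(5) = 1*14 + 1*5 + 2*2 + 5*1 + 14*1 = 42
Now catalan(6):
  catalan(0)*catalan(5) = 1*42 = 42
  catalan(1)*catalan(4) = 1*14 = 14
  catalan(2)*catalan(3) = 2*5 = 10
  catalan(3)*catalan(2) = 5*2 = 10
  catalan(4)*catalan(1) = 14*1 = 14
  catalan(5)*catalan(0) = 42*1 = 42
= 42 + 14 + 10 + 10 + 14 + 42
= 132


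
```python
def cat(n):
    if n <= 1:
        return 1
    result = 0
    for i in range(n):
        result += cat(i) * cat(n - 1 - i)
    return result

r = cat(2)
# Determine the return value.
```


cat(2)
= sum of cat(i) * cat(2-1-i) for i in 0..1
  cat(0)*cat(1) = 1*1 = 1
  cat(1)*cat(0) = 1*1 = 1
= 1 + 1
= 2


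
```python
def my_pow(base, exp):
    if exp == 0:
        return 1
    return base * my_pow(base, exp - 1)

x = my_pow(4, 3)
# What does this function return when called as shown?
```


my_pow(4, 3)
= 4 * my_pow(4, 2)
= 4 * 4 * my_pow(4, 1)
= 4 * 4 * 4 * my_pow(4, 0)
= 4 * 4 * 4 * 1
= 64


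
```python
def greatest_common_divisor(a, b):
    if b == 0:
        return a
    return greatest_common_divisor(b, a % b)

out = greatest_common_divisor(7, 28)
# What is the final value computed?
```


greatest_common_divisor(7, 28)
= greatest_common_divisor(28, 7 % 28) = greatest_common_divisor(28, 7)
= greatest_common_divisor(7, 28 % 7) = greatest_common_divisor(7, 0)
b == 0, return a = 7


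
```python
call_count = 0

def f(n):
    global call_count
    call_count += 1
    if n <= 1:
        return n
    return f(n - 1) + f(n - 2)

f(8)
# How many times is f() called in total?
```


f(8) calls f(7) and f(6); each non-base call branches into two more.
Let C(k) = total number of calls made by f(k), including the call to f(k) itself.
Base cases: C(0) = 1, C(1) = 1
Recurrence: C(k) = 1 + C(k-1) + C(k-2)
  C(2) = 1 + C(1) + C(0) = 1 + 1 + 1 = 3
  C(3) = 1 + C(2) + C(1) = 1 + 3 + 1 = 5
  C(4) = 1 + C(3) + C(2) = 1 + 5 + 3 = 9
  C(5) = 1 + C(4) + C(3) = 1 + 9 + 5 = 15
  C(6) = 1 + C(5) + C(4) = 1 + 15 + 9 = 25
  C(7) = 1 + C(6) + C(5) = 1 + 25 + 15 = 41
  C(8) = 1 + C(7) + C(6) = 1 + 41 + 25 = 67
Total calls = C(8) = 67


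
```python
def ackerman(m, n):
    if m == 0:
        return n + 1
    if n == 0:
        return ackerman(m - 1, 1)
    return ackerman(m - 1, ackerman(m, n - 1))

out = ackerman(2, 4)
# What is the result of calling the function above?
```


ackerman(2, 4)
= ackerman(1, ackerman(2, 3))
First compute ackerman(2, 3) = 9
= ackerman(1, 9)
= 11


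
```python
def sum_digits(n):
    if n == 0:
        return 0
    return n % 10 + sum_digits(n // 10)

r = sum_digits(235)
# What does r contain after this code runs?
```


sum_digits(235)
= 5 + sum_digits(23)
= 5 + 3 + sum_digits(2)
= 5 + 3 + 2 + sum_digits(0)
= 5 + 3 + 2 + 0
= 10


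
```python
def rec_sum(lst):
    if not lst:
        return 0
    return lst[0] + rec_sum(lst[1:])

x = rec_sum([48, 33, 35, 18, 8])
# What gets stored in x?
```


rec_sum([48, 33, 35, 18, 8])
= 48 + rec_sum([33, 35, 18, 8])
= 48 + 33 + rec_sum([35, 18, 8])
= 48 + 33 + 35 + rec_sum([18, 8])
= 48 + 33 + 35 + 18 + rec_sum([8])
= 48 + 33 + 35 + 18 + 8 + rec_sum([])
= 48 + 33 + 35 + 18 + 8 + 0
= 142


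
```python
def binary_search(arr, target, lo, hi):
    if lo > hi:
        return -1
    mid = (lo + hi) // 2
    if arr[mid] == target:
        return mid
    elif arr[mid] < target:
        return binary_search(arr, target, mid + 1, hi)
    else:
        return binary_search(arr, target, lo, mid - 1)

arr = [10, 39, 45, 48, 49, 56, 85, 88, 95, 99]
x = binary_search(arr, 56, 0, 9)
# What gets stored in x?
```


binary_search(arr, 56, 0, 9)
lo=0, hi=9, mid=4, arr[mid]=49
49 < 56, search right half
lo=5, hi=9, mid=7, arr[mid]=88
88 > 56, search left half
lo=5, hi=6, mid=5, arr[mid]=56
arr[5] == 56, found at index 5
= 5


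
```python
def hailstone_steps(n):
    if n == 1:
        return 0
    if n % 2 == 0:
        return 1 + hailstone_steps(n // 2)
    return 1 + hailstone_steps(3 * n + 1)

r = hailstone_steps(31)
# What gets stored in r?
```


hailstone_steps(31)
31 is odd -> 3*31+1 = 94 -> hailstone_steps(94)
94 is even -> hailstone_steps(47)
47 is odd -> 3*47+1 = 142 -> hailstone_steps(142)
142 is even -> hailstone_steps(71)
71 is odd -> 3*71+1 = 214 -> hailstone_steps(214)
214 is even -> hailstone_steps(107)
107 is odd -> 3*107+1 = 322 -> hailstone_steps(322)
322 is even -> hailstone_steps(161)
161 is odd -> 3*161+1 = 484 -> hailstone_steps(484)
484 is even -> hailstone_steps(242)
242 is even -> hailstone_steps(121)
121 is odd -> 3*121+1 = 364 -> hailstone_steps(364)
364 is even -> hailstone_steps(182)
182 is even -> hailstone_steps(91)
91 is odd -> 3*91+1 = 274 -> hailstone_steps(274)
274 is even -> hailstone_steps(137)
137 is odd -> 3*137+1 = 412 -> hailstone_steps(412)
412 is even -> hailstone_steps(206)
206 is even -> hailstone_steps(103)
103 is odd -> 3*103+1 = 310 -> hailstone_steps(310)
310 is even -> hailstone_steps(155)
155 is odd -> 3*155+1 = 466 -> hailstone_steps(466)
466 is even -> hailstone_steps(233)
233 is odd -> 3*233+1 = 700 -> hailstone_steps(700)
700 is even -> hailstone_steps(350)
350 is even -> hailstone_steps(175)
175 is odd -> 3*175+1 = 526 -> hailstone_steps(526)
526 is even -> hailstone_steps(263)
263 is odd -> 3*263+1 = 790 -> hailstone_steps(790)
790 is even -> hailstone_steps(395)
395 is odd -> 3*395+1 = 1186 -> hailstone_steps(1186)
1186 is even -> hailstone_steps(593)
593 is odd -> 3*593+1 = 1780 -> hailstone_steps(1780)
1780 is even -> hailstone_steps(890)
890 is even -> hailstone_steps(445)
445 is odd -> 3*445+1 = 1336 -> hailstone_steps(1336)
1336 is even -> hailstone_steps(668)
668 is even -> hailstone_steps(334)
334 is even -> hailstone_steps(167)
167 is odd -> 3*167+1 = 502 -> hailstone_steps(502)
502 is even -> hailstone_steps(251)
251 is odd -> 3*251+1 = 754 -> hailstone_steps(754)
754 is even -> hailstone_steps(377)
377 is odd -> 3*377+1 = 1132 -> hailstone_steps(1132)
1132 is even -> hailstone_steps(566)
566 is even -> hailstone_steps(283)
283 is odd -> 3*283+1 = 850 -> hailstone_steps(850)
850 is even -> hailstone_steps(425)
425 is odd -> 3*425+1 = 1276 -> hailstone_steps(1276)
1276 is even -> hailstone_steps(638)
638 is even -> hailstone_steps(319)
319 is odd -> 3*319+1 = 958 -> hailstone_steps(958)
958 is even -> hailstone_steps(479)
479 is odd -> 3*479+1 = 1438 -> hailstone_steps(1438)
1438 is even -> hailstone_steps(719)
719 is odd -> 3*719+1 = 2158 -> hailstone_steps(2158)
2158 is even -> hailstone_steps(1079)
1079 is odd -> 3*1079+1 = 3238 -> hailstone_steps(3238)
3238 is even -> hailstone_steps(1619)
1619 is odd -> 3*1619+1 = 4858 -> hailstone_steps(4858)
4858 is even -> hailstone_steps(2429)
2429 is odd -> 3*2429+1 = 7288 -> hailstone_steps(7288)
7288 is even -> hailstone_steps(3644)
3644 is even -> hailstone_steps(1822)
1822 is even -> hailstone_steps(911)
911 is odd -> 3*911+1 = 2734 -> hailstone_steps(2734)
2734 is even -> hailstone_steps(1367)
1367 is odd -> 3*1367+1 = 4102 -> hailstone_steps(4102)
4102 is even -> hailstone_steps(2051)
2051 is odd -> 3*2051+1 = 6154 -> hailstone_steps(6154)
6154 is even -> hailstone_steps(3077)
3077 is odd -> 3*3077+1 = 9232 -> hailstone_steps(9232)
9232 is even -> hailstone_steps(4616)
4616 is even -> hailstone_steps(2308)
2308 is even -> hailstone_steps(1154)
1154 is even -> hailstone_steps(577)
577 is odd -> 3*577+1 = 1732 -> hailstone_steps(1732)
1732 is even -> hailstone_steps(866)
866 is even -> hailstone_steps(433)
433 is odd -> 3*433+1 = 1300 -> hailstone_steps(1300)
1300 is even -> hailstone_steps(650)
650 is even -> hailstone_steps(325)
325 is odd -> 3*325+1 = 976 -> hailstone_steps(976)
976 is even -> hailstone_steps(488)
488 is even -> hailstone_steps(244)
244 is even -> hailstone_steps(122)
122 is even -> hailstone_steps(61)
61 is odd -> 3*61+1 = 184 -> hailstone_steps(184)
184 is even -> hailstone_steps(92)
92 is even -> hailstone_steps(46)
46 is even -> hailstone_steps(23)
23 is odd -> 3*23+1 = 70 -> hailstone_steps(70)
70 is even -> hailstone_steps(35)
35 is odd -> 3*35+1 = 106 -> hailstone_steps(106)
106 is even -> hailstone_steps(53)
53 is odd -> 3*53+1 = 160 -> hailstone_steps(160)
160 is even -> hailstone_steps(80)
80 is even -> hailstone_steps(40)
40 is even -> hailstone_steps(20)
20 is even -> hailstone_steps(10)
10 is even -> hailstone_steps(5)
5 is odd -> 3*5+1 = 16 -> hailstone_steps(16)
16 is even -> hailstone_steps(8)
8 is even -> hailstone_steps(4)
4 is even -> hailstone_steps(2)
2 is even -> hailstone_steps(1)
Reached 1 after 106 steps
= 106


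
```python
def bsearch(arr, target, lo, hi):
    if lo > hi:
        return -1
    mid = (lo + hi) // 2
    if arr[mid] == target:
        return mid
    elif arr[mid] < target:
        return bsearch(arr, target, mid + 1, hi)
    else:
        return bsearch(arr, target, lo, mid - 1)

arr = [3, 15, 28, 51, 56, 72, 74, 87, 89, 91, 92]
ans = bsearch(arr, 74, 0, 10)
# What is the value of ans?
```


bsearch(arr, 74, 0, 10)
lo=0, hi=10, mid=5, arr[mid]=72
72 < 74, search right half
lo=6, hi=10, mid=8, arr[mid]=89
89 > 74, search left half
lo=6, hi=7, mid=6, arr[mid]=74
arr[6] == 74, found at index 6
= 6


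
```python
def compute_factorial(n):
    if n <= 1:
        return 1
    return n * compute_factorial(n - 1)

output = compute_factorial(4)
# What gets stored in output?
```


compute_factorial(4)
= 4 * compute_factorial(3)
= 4 * 3 * compute_factorial(2)
= 4 * 3 * 2 * compute_factorial(1)
= 4 * 3 * 2 * 1
= 24


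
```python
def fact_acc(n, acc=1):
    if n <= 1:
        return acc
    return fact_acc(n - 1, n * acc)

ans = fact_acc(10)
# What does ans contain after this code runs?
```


fact_acc(10, 1)
= fact_acc(9, 10 * 1) = fact_acc(9, 10)
= fact_acc(8, 9 * 10) = fact_acc(8, 90)
= fact_acc(7, 8 * 90) = fact_acc(7, 720)
= fact_acc(6, 7 * 720) = fact_acc(6, 5040)
= fact_acc(5, 6 * 5040) = fact_acc(5, 30240)
= fact_acc(4, 5 * 30240) = fact_acc(4, 151200)
= fact_acc(3, 4 * 151200) = fact_acc(3, 604800)
= fact_acc(2, 3 * 604800) = fact_acc(2, 1814400)
= fact_acc(1, 2 * 1814400) = fact_acc(1, 3628800)
n <= 1, return acc = 3628800


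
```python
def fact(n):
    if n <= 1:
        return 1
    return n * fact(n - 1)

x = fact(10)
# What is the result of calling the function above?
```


fact(10)
= 10 * fact(9)
= 10 * 9 * fact(8)
= 10 * 9 * 8 * fact(7)
= 10 * 9 * 8 * 7 * fact(6)
= 10 * 9 * 8 * 7 * 6 * fact(5)
= 10 * 9 * 8 * 7 * 6 * 5 * fact(4)
= 10 * 9 * 8 * 7 * 6 * 5 * 4 * fact(3)
= 10 * 9 * 8 * 7 * 6 * 5 * 4 * 3 * fact(2)
= 10 * 9 * 8 * 7 * 6 * 5 * 4 * 3 * 2 * fact(1)
= 10 * 9 * 8 * 7 * 6 * 5 * 4 * 3 * 2 * 1
= 3628800


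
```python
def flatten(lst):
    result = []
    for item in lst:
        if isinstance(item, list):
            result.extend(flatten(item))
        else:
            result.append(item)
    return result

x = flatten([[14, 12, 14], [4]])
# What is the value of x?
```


flatten([[14, 12, 14], [4]])
Processing each element:
  [14, 12, 14] is a list -> flatten recursively -> [14, 12, 14]
  [4] is a list -> flatten recursively -> [4]
= [14, 12, 14, 4]


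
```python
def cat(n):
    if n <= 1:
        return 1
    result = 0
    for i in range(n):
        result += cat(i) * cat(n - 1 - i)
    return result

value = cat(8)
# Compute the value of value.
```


cat(8)
= sum of cat(i) * cat(8-1-i) for i in 0..7
First compute sub-values bottom-up:
  cat(0) = 1, cat(1) = 1
  cat(2) = 1*1 + 1*1 = 2
  cat(3) = 1*2 + 1*1 + 2*1 = 5
  cat(4) = 1*5 + 1*2 + 2*1 + 5*1 = 14
  cat(5) = 1*14 + 1*5 + 2*2 + 5*1 + 14*1 = 42
  cat(6) = 1*42 + 1*14 + 2*5 + 5*2 + 14*1 + 42*1 = 132
  cat(7) = 1*132 + 1*42 + 2*14 + 5*5 + 14*2 + 42*1 + 132*1 = 429
Now cat(8):
  cat(0)*cat(7) = 1*429 = 429
  cat(1)*cat(6) = 1*132 = 132
  cat(2)*cat(5) = 2*42 = 84
  cat(3)*cat(4) = 5*14 = 70
  cat(4)*cat(3) = 14*5 = 70
  cat(5)*cat(2) = 42*2 = 84
  cat(6)*cat(1) = 132*1 = 132
  cat(7)*cat(0) = 429*1 = 429
= 429 + 132 + 84 + 70 + 70 + 84 + 132 + 429
= 1430


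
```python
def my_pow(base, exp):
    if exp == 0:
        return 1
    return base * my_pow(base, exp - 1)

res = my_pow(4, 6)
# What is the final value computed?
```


my_pow(4, 6)
= 4 * my_pow(4, 5)
= 4 * 4 * my_pow(4, 4)
= 4 * 4 * 4 * my_pow(4, 3)
= 4 * 4 * 4 * 4 * my_pow(4, 2)
= 4 * 4 * 4 * 4 * 4 * my_pow(4, 1)
= 4 * 4 * 4 * 4 * 4 * 4 * my_pow(4, 0)
= 4 * 4 * 4 * 4 * 4 * 4 * 1
= 4096


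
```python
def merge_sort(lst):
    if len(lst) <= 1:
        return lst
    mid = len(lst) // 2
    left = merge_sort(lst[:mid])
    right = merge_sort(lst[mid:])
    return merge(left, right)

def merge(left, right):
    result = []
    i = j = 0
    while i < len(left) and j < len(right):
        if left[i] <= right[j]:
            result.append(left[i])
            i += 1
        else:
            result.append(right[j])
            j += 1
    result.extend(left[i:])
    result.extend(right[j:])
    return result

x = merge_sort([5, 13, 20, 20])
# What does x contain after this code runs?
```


merge_sort([5, 13, 20, 20])
Split into [5, 13] and [20, 20]
Left sorted: [5, 13]
Right sorted: [20, 20]
Merge [5, 13] and [20, 20]
= [5, 13, 20, 20]


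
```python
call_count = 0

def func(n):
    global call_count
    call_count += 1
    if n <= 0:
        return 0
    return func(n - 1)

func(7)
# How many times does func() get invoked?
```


func(7) calls func(6) calls ... calls func(0)
Total calls: 7 + 1 (for base case) = 8


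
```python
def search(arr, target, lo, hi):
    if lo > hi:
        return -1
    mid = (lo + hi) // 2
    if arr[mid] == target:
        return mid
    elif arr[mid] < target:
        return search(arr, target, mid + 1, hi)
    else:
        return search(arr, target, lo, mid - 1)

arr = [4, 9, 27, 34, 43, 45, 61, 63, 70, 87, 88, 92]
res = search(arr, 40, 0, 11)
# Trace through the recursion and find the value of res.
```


search(arr, 40, 0, 11)
lo=0, hi=11, mid=5, arr[mid]=45
45 > 40, search left half
lo=0, hi=4, mid=2, arr[mid]=27
27 < 40, search right half
lo=3, hi=4, mid=3, arr[mid]=34
34 < 40, search right half
lo=4, hi=4, mid=4, arr[mid]=43
43 > 40, search left half
lo > hi, target not found, return -1
= -1


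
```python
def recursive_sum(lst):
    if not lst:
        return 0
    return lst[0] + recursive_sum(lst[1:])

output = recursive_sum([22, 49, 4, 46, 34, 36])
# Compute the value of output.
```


recursive_sum([22, 49, 4, 46, 34, 36])
= 22 + recursive_sum([49, 4, 46, 34, 36])
= 22 + 49 + recursive_sum([4, 46, 34, 36])
= 22 + 49 + 4 + recursive_sum([46, 34, 36])
= 22 + 49 + 4 + 46 + recursive_sum([34, 36])
= 22 + 49 + 4 + 46 + 34 + recursive_sum([36])
= 22 + 49 + 4 + 46 + 34 + 36 + recursive_sum([])
= 22 + 49 + 4 + 46 + 34 + 36 + 0
= 191


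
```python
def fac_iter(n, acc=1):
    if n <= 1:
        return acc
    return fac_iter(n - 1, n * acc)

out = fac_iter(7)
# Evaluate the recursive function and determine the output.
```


fac_iter(7, 1)
= fac_iter(6, 7 * 1) = fac_iter(6, 7)
= fac_iter(5, 6 * 7) = fac_iter(5, 42)
= fac_iter(4, 5 * 42) = fac_iter(4, 210)
= fac_iter(3, 4 * 210) = fac_iter(3, 840)
= fac_iter(2, 3 * 840) = fac_iter(2, 2520)
= fac_iter(1, 2 * 2520) = fac_iter(1, 5040)
n <= 1, return acc = 5040


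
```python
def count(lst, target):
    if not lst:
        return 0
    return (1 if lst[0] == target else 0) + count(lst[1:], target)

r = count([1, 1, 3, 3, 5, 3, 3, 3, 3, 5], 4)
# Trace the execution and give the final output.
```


count([1, 1, 3, 3, 5, 3, 3, 3, 3, 5], 4)
lst[0]=1 != 4: 0 + count([1, 3, 3, 5, 3, 3, 3, 3, 5], 4)
lst[0]=1 != 4: 0 + count([3, 3, 5, 3, 3, 3, 3, 5], 4)
lst[0]=3 != 4: 0 + count([3, 5, 3, 3, 3, 3, 5], 4)
lst[0]=3 != 4: 0 + count([5, 3, 3, 3, 3, 5], 4)
lst[0]=5 != 4: 0 + count([3, 3, 3, 3, 5], 4)
lst[0]=3 != 4: 0 + count([3, 3, 3, 5], 4)
lst[0]=3 != 4: 0 + count([3, 3, 5], 4)
lst[0]=3 != 4: 0 + count([3, 5], 4)
lst[0]=3 != 4: 0 + count([5], 4)
lst[0]=5 != 4: 0 + count([], 4)
= 0


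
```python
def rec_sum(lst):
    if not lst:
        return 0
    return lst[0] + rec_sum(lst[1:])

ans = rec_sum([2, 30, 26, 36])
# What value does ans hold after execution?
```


rec_sum([2, 30, 26, 36])
= 2 + rec_sum([30, 26, 36])
= 2 + 30 + rec_sum([26, 36])
= 2 + 30 + 26 + rec_sum([36])
= 2 + 30 + 26 + 36 + rec_sum([])
= 2 + 30 + 26 + 36 + 0
= 94


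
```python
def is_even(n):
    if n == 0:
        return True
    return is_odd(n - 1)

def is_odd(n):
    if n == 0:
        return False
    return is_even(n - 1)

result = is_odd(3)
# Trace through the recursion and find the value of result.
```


is_odd(3)
= is_even(2)
= is_odd(1)
= is_even(0)
n == 0: return True
= True


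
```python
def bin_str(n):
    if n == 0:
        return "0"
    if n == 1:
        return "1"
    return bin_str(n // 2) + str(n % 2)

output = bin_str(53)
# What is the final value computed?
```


bin_str(53)
= bin_str(26) + "1"
= bin_str(13) + "0" + "1"
= bin_str(6) + "1" + "0" + "1"
= bin_str(3) + "0" + "1" + "0" + "1"
= bin_str(1) + "1" + "0" + "1" + "0" + "1"
= "1" + "1" + "0" + "1" + "0" + "1"
= "110101"


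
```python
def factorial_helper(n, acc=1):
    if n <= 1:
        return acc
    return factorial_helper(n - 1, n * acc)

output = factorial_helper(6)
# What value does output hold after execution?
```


factorial_helper(6, 1)
= factorial_helper(5, 6 * 1) = factorial_helper(5, 6)
= factorial_helper(4, 5 * 6) = factorial_helper(4, 30)
= factorial_helper(3, 4 * 30) = factorial_helper(3, 120)
= factorial_helper(2, 3 * 120) = factorial_helper(2, 360)
= factorial_helper(1, 2 * 360) = factorial_helper(1, 720)
n <= 1, return acc = 720


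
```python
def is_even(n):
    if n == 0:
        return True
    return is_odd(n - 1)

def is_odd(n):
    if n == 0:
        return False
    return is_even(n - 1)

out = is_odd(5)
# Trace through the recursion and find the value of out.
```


is_odd(5)
= is_even(4)
= is_odd(3)
= is_even(2)
= is_odd(1)
= is_even(0)
n == 0: return True
= True


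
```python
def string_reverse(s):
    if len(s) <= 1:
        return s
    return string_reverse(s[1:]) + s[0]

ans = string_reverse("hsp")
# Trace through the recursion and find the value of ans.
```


string_reverse("hsp")
= string_reverse("sp") + "h"
= string_reverse("p") + "s" + "h"
= "p" + "s" + "h"
= "psh"


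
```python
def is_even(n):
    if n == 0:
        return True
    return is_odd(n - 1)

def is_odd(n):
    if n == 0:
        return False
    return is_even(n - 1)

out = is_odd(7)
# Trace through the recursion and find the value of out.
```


is_odd(7)
= is_even(6)
= is_odd(5)
= is_even(4)
= is_odd(3)
= is_even(2)
= is_odd(1)
= is_even(0)
n == 0: return True
= True


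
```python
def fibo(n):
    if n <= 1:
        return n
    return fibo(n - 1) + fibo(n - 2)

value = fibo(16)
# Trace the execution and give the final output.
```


fibo(16)
= fibo(15) + fibo(14)
= (fibo(14) + fibo(13)) + fibo(14)
Computing bottom-up: fibo(0)=0, fibo(1)=1, fibo(2)=1, fibo(3)=2, fibo(4)=3, fibo(5)=5, fibo(6)=8, fibo(7)=13, fibo(8)=21, fibo(9)=34, fibo(10)=55, fibo(11)=89, fibo(12)=144, fibo(13)=233, fibo(14)=377, fibo(15)=610, fibo(16)=987
= 987


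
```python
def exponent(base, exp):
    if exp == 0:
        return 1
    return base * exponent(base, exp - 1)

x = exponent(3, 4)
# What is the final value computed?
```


exponent(3, 4)
= 3 * exponent(3, 3)
= 3 * 3 * exponent(3, 2)
= 3 * 3 * 3 * exponent(3, 1)
= 3 * 3 * 3 * 3 * exponent(3, 0)
= 3 * 3 * 3 * 3 * 1
= 81


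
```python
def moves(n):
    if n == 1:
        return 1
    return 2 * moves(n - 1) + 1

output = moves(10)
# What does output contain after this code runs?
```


moves(10)
= 2 * moves(9) + 1
= 2 * (2 * moves(8) + 1) + 1
= 2 * (2 * (2 * moves(7) + 1) + 1) + 1
= 2 * (2 * (2 * (2 * moves(6) + 1) + 1) + 1) + 1
= 2 * (2 * (2 * (2 * (2 * moves(5) + 1) + 1) + 1) + 1) + 1
= 2 * (2 * (2 * (2 * (2 * (2 * moves(4) + 1) + 1) + 1) + 1) + 1) + 1
= 2 * (2 * (2 * (2 * (2 * (2 * (2 * moves(3) + 1) + 1) + 1) + 1) + 1) + 1) + 1
= 2 * (2 * (2 * (2 * (2 * (2 * (2 * (2 * moves(2) + 1) + 1) + 1) + 1) + 1) + 1) + 1) + 1
= 2 * (2 * (2 * (2 * (2 * (2 * (2 * (2 * (2 * moves(1) + 1) + 1) + 1) + 1) + 1) + 1) + 1) + 1) + 1
Now compute bottom-up:
moves(1) = 1
moves(2) = 2 * 1 + 1 = 3
moves(3) = 2 * 3 + 1 = 7
moves(4) = 2 * 7 + 1 = 15
moves(5) = 2 * 15 + 1 = 31
moves(6) = 2 * 31 + 1 = 63
moves(7) = 2 * 63 + 1 = 127
moves(8) = 2 * 127 + 1 = 255
moves(9) = 2 * 255 + 1 = 511
moves(10) = 2 * 511 + 1 = 1023
= 1023


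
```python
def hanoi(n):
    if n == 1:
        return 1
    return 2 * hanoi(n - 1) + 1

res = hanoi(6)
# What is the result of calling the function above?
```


hanoi(6)
= 2 * hanoi(5) + 1
= 2 * (2 * hanoi(4) + 1) + 1
= 2 * (2 * (2 * hanoi(3) + 1) + 1) + 1
= 2 * (2 * (2 * (2 * hanoi(2) + 1) + 1) + 1) + 1
= 2 * (2 * (2 * (2 * (2 * hanoi(1) + 1) + 1) + 1) + 1) + 1
Now compute bottom-up:
hanoi(1) = 1
hanoi(2) = 2 * 1 + 1 = 3
hanoi(3) = 2 * 3 + 1 = 7
hanoi(4) = 2 * 7 + 1 = 15
hanoi(5) = 2 * 15 + 1 = 31
hanoi(6) = 2 * 31 + 1 = 63
= 63


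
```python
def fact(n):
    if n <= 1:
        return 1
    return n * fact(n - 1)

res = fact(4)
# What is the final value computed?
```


fact(4)
= 4 * fact(3)
= 4 * 3 * fact(2)
= 4 * 3 * 2 * fact(1)
= 4 * 3 * 2 * 1
= 24


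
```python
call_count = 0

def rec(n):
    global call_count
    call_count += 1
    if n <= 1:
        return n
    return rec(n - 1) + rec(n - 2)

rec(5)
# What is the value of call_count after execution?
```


rec(5) calls rec(4) and rec(3); each non-base call branches into two more.
Let C(k) = total number of calls made by rec(k), including the call to rec(k) itself.
Base cases: C(0) = 1, C(1) = 1
Recurrence: C(k) = 1 + C(k-1) + C(k-2)
  C(2) = 1 + C(1) + C(0) = 1 + 1 + 1 = 3
  C(3) = 1 + C(2) + C(1) = 1 + 3 + 1 = 5
  C(4) = 1 + C(3) + C(2) = 1 + 5 + 3 = 9
  C(5) = 1 + C(4) + C(3) = 1 + 9 + 5 = 15
Total calls = C(5) = 15


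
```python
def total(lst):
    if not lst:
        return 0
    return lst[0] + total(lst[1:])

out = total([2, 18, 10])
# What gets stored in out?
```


total([2, 18, 10])
= 2 + total([18, 10])
= 2 + 18 + total([10])
= 2 + 18 + 10 + total([])
= 2 + 18 + 10 + 0
= 30


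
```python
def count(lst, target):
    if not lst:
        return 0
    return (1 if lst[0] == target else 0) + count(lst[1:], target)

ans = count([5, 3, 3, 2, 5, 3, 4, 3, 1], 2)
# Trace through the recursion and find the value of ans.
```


count([5, 3, 3, 2, 5, 3, 4, 3, 1], 2)
lst[0]=5 != 2: 0 + count([3, 3, 2, 5, 3, 4, 3, 1], 2)
lst[0]=3 != 2: 0 + count([3, 2, 5, 3, 4, 3, 1], 2)
lst[0]=3 != 2: 0 + count([2, 5, 3, 4, 3, 1], 2)
lst[0]=2 == 2: 1 + count([5, 3, 4, 3, 1], 2)
lst[0]=5 != 2: 0 + count([3, 4, 3, 1], 2)
lst[0]=3 != 2: 0 + count([4, 3, 1], 2)
lst[0]=4 != 2: 0 + count([3, 1], 2)
lst[0]=3 != 2: 0 + count([1], 2)
lst[0]=1 != 2: 0 + count([], 2)
= 1


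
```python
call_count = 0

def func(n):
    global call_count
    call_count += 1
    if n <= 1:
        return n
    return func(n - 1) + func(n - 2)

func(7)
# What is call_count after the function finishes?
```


func(7) calls func(6) and func(5); each non-base call branches into two more.
Let C(k) = total number of calls made by func(k), including the call to func(k) itself.
Base cases: C(0) = 1, C(1) = 1
Recurrence: C(k) = 1 + C(k-1) + C(k-2)
  C(2) = 1 + C(1) + C(0) = 1 + 1 + 1 = 3
  C(3) = 1 + C(2) + C(1) = 1 + 3 + 1 = 5
  C(4) = 1 + C(3) + C(2) = 1 + 5 + 3 = 9
  C(5) = 1 + C(4) + C(3) = 1 + 9 + 5 = 15
  C(6) = 1 + C(5) + C(4) = 1 + 15 + 9 = 25
  C(7) = 1 + C(6) + C(5) = 1 + 25 + 15 = 41
Total calls = C(7) = 41


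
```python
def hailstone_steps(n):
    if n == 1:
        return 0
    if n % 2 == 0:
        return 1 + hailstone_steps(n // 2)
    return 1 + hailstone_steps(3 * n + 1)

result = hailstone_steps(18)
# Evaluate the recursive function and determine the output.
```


hailstone_steps(18)
18 is even -> hailstone_steps(9)
9 is odd -> 3*9+1 = 28 -> hailstone_steps(28)
28 is even -> hailstone_steps(14)
14 is even -> hailstone_steps(7)
7 is odd -> 3*7+1 = 22 -> hailstone_steps(22)
22 is even -> hailstone_steps(11)
11 is odd -> 3*11+1 = 34 -> hailstone_steps(34)
34 is even -> hailstone_steps(17)
17 is odd -> 3*17+1 = 52 -> hailstone_steps(52)
52 is even -> hailstone_steps(26)
26 is even -> hailstone_steps(13)
13 is odd -> 3*13+1 = 40 -> hailstone_steps(40)
40 is even -> hailstone_steps(20)
20 is even -> hailstone_steps(10)
10 is even -> hailstone_steps(5)
5 is odd -> 3*5+1 = 16 -> hailstone_steps(16)
16 is even -> hailstone_steps(8)
8 is even -> hailstone_steps(4)
4 is even -> hailstone_steps(2)
2 is even -> hailstone_steps(1)
Reached 1 after 20 steps
= 20


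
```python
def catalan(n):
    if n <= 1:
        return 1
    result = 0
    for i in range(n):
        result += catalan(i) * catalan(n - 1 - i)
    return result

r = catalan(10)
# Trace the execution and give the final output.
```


catalan(10)
= sum of catalan(i) * catalan(10-1-i) for i in 0..9
First compute sub-values bottom-up:
  catalan(0) = 1, catalan(1) = 1
  catalan(2) = 1*1 + 1*1 = 2
  catalan(3) = 1*2 + 1*1 + 2*1 = 5
  catalan(4) = 1*5 + 1*2 + 2*1 + 5*1 = 14
  catalan(5) = 1*14 + 1*5 + 2*2 + 5*1 + 14*1 = 42
  catalan(6) = 1*42 + 1*14 + 2*5 + 5*2 + 14*1 + 42*1 = 132
  catalan(7) = 1*132 + 1*42 + 2*14 + 5*5 + 14*2 + 42*1 + 132*1 = 429
  catalan(8) = 1*429 + 1*132 + 2*42 + 5*14 + 14*5 + 42*2 + 132*1 + 429*1 = 1430
  catalan(9) = 1*1430 + 1*429 + 2*132 + 5*42 + 14*14 + 42*5 + 132*2 + 429*1 + 1430*1 = 4862
Now catalan(10):
  catalan(0)*catalan(9) = 1*4862 = 4862
  catalan(1)*catalan(8) = 1*1430 = 1430
  catalan(2)*catalan(7) = 2*429 = 858
  catalan(3)*catalan(6) = 5*132 = 660
  catalan(4)*catalan(5) = 14*42 = 588
  catalan(5)*catalan(4) = 42*14 = 588
  catalan(6)*catalan(3) = 132*5 = 660
  catalan(7)*catalan(2) = 429*2 = 858
  catalan(8)*catalan(1) = 1430*1 = 1430
  catalan(9)*catalan(0) = 4862*1 = 4862
= 4862 + 1430 + 858 + 660 + 588 + 588 + 660 + 858 + 1430 + 4862
= 16796


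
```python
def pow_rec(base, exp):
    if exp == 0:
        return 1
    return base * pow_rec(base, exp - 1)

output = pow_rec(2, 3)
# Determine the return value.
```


pow_rec(2, 3)
= 2 * pow_rec(2, 2)
= 2 * 2 * pow_rec(2, 1)
= 2 * 2 * 2 * pow_rec(2, 0)
= 2 * 2 * 2 * 1
= 8


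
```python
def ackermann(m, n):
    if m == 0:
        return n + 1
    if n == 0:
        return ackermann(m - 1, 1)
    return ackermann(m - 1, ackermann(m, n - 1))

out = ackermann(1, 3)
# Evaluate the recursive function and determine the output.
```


ackermann(1, 3)
= ackermann(0, ackermann(1, 2))
First compute ackermann(1, 2) = 4
= ackermann(0, 4)
= 5


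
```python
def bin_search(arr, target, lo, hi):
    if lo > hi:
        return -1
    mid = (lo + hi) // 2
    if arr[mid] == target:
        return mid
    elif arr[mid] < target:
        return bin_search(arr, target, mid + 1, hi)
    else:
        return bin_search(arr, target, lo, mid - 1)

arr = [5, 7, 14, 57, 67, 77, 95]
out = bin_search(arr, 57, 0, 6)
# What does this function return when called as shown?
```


bin_search(arr, 57, 0, 6)
lo=0, hi=6, mid=3, arr[mid]=57
arr[3] == 57, found at index 3
= 3


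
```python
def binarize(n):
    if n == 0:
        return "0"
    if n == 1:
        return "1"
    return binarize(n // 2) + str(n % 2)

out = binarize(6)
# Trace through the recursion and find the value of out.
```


binarize(6)
= binarize(3) + "0"
= binarize(1) + "1" + "0"
= "1" + "1" + "0"
= "110"


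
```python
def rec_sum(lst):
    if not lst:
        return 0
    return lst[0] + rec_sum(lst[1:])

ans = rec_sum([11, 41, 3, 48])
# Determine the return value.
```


rec_sum([11, 41, 3, 48])
= 11 + rec_sum([41, 3, 48])
= 11 + 41 + rec_sum([3, 48])
= 11 + 41 + 3 + rec_sum([48])
= 11 + 41 + 3 + 48 + rec_sum([])
= 11 + 41 + 3 + 48 + 0
= 103


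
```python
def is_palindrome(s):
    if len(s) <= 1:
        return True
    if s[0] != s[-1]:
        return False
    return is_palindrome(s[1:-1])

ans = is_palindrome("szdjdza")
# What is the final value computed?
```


is_palindrome("szdjdza")
"szdjdza": s[0]='s' != s[-1]='a' -> False
= False


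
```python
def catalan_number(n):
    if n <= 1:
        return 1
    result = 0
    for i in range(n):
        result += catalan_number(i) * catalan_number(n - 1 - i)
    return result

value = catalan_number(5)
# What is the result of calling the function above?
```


catalan_number(5)
= sum of catalan_number(i) * catalan_number(5-1-i) for i in 0..4
First compute sub-values bottom-up:
  catalan_number(0) = 1, catalan_number(1) = 1
  catalan_number(2) = 1*1 + 1*1 = 2
  catalan_number(3) = 1*2 + 1*1 + 2*1 = 5
  catalan_number(4) = 1*5 + 1*2 + 2*1 + 5*1 = 14
Now catalan_number(5):
  catalan_number(0)*catalan_number(4) = 1*14 = 14
  catalan_number(1)*catalan_number(3) = 1*5 = 5
  catalan_number(2)*catalan_number(2) = 2*2 = 4
  catalan_number(3)*catalan_number(1) = 5*1 = 5
  catalan_number(4)*catalan_number(0) = 14*1 = 14
= 14 + 5 + 4 + 5 + 14
= 42


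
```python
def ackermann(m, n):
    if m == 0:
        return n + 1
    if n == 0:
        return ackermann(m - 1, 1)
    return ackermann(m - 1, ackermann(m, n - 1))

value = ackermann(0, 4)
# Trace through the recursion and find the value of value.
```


ackermann(0, 4)
m == 0: return 4 + 1 = 5
= 5


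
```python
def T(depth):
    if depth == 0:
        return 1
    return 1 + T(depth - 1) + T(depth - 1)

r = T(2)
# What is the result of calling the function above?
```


T(2)
= 1 + T(1) + T(1)
= 1 + 2 * T(1)
T(k) = 2^(k+1) - 1
T(0) = 1
T(1) = 3
T(2) = 7
T(2) = 2^3 - 1 = 7


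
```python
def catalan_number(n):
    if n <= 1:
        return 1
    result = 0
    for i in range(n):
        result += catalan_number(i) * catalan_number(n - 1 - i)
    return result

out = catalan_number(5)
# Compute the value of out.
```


catalan_number(5)
= sum of catalan_number(i) * catalan_number(5-1-i) for i in 0..4
First compute sub-values bottom-up:
  catalan_number(0) = 1, catalan_number(1) = 1
  catalan_number(2) = 1*1 + 1*1 = 2
  catalan_number(3) = 1*2 + 1*1 + 2*1 = 5
  catalan_number(4) = 1*5 + 1*2 + 2*1 + 5*1 = 14
Now catalan_number(5):
  catalan_number(0)*catalan_number(4) = 1*14 = 14
  catalan_number(1)*catalan_number(3) = 1*5 = 5
  catalan_number(2)*catalan_number(2) = 2*2 = 4
  catalan_number(3)*catalan_number(1) = 5*1 = 5
  catalan_number(4)*catalan_number(0) = 14*1 = 14
= 14 + 5 + 4 + 5 + 14
= 42


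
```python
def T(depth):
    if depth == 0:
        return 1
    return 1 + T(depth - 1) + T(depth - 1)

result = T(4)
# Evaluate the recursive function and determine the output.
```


T(4)
= 1 + T(3) + T(3)
= 1 + 2 * T(3)
T(k) = 2^(k+1) - 1
T(0) = 1
T(1) = 3
T(2) = 7
T(3) = 15
T(4) = 31
T(4) = 2^5 - 1 = 31


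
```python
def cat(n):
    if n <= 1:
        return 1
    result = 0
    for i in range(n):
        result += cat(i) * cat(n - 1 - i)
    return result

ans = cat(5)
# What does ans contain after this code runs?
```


cat(5)
= sum of cat(i) * cat(5-1-i) for i in 0..4
First compute sub-values bottom-up:
  cat(0) = 1, cat(1) = 1
  cat(2) = 1*1 + 1*1 = 2
  cat(3) = 1*2 + 1*1 + 2*1 = 5
  cat(4) = 1*5 + 1*2 + 2*1 + 5*1 = 14
Now cat(5):
  cat(0)*cat(4) = 1*14 = 14
  cat(1)*cat(3) = 1*5 = 5
  cat(2)*cat(2) = 2*2 = 4
  cat(3)*cat(1) = 5*1 = 5
  cat(4)*cat(0) = 14*1 = 14
= 14 + 5 + 4 + 5 + 14
= 42


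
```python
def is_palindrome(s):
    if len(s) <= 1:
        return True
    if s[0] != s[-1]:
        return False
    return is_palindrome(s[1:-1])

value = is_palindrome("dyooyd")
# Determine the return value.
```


is_palindrome("dyooyd")
"dyooyd": s[0]='d' == s[-1]='d' -> is_palindrome("yooy")
"yooy": s[0]='y' == s[-1]='y' -> is_palindrome("oo")
"oo": s[0]='o' == s[-1]='o' -> is_palindrome("")
"": len <= 1 -> True
= True


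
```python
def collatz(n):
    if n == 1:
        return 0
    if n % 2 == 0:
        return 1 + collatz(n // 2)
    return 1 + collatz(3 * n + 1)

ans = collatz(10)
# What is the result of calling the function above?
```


collatz(10)
10 is even -> collatz(5)
5 is odd -> 3*5+1 = 16 -> collatz(16)
16 is even -> collatz(8)
8 is even -> collatz(4)
4 is even -> collatz(2)
2 is even -> collatz(1)
Reached 1 after 6 steps
= 6


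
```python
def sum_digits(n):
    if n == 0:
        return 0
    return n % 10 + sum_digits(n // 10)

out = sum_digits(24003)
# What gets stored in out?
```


sum_digits(24003)
= 3 + sum_digits(2400)
= 3 + 0 + sum_digits(240)
= 3 + 0 + 0 + sum_digits(24)
= 3 + 0 + 0 + 4 + sum_digits(2)
= 3 + 0 + 0 + 4 + 2 + sum_digits(0)
= 3 + 0 + 0 + 4 + 2 + 0
= 9


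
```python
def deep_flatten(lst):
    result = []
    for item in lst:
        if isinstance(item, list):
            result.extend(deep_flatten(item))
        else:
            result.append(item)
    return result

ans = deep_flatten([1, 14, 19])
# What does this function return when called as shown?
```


deep_flatten([1, 14, 19])
Processing each element:
  1 is not a list -> append 1
  14 is not a list -> append 14
  19 is not a list -> append 19
= [1, 14, 19]


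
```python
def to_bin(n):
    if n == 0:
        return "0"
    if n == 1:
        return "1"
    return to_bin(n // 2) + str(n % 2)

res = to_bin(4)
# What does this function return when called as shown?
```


to_bin(4)
= to_bin(2) + "0"
= to_bin(1) + "0" + "0"
= "1" + "0" + "0"
= "100"


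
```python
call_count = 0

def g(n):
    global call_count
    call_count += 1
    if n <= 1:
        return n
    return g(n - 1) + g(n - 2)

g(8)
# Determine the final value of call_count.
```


g(8) calls g(7) and g(6); each non-base call branches into two more.
Let C(k) = total number of calls made by g(k), including the call to g(k) itself.
Base cases: C(0) = 1, C(1) = 1
Recurrence: C(k) = 1 + C(k-1) + C(k-2)
  C(2) = 1 + C(1) + C(0) = 1 + 1 + 1 = 3
  C(3) = 1 + C(2) + C(1) = 1 + 3 + 1 = 5
  C(4) = 1 + C(3) + C(2) = 1 + 5 + 3 = 9
  C(5) = 1 + C(4) + C(3) = 1 + 9 + 5 = 15
  C(6) = 1 + C(5) + C(4) = 1 + 15 + 9 = 25
  C(7) = 1 + C(6) + C(5) = 1 + 25 + 15 = 41
  C(8) = 1 + C(7) + C(6) = 1 + 41 + 25 = 67
Total calls = C(8) = 67


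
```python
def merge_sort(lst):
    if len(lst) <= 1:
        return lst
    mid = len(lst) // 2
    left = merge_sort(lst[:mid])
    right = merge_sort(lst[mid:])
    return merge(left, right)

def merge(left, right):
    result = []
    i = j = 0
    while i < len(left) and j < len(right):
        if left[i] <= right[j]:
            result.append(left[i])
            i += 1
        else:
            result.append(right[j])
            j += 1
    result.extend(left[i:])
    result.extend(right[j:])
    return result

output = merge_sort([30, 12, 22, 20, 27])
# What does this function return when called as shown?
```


merge_sort([30, 12, 22, 20, 27])
Split into [30, 12] and [22, 20, 27]
Left sorted: [12, 30]
Right sorted: [20, 22, 27]
Merge [12, 30] and [20, 22, 27]
= [12, 20, 22, 27, 30]


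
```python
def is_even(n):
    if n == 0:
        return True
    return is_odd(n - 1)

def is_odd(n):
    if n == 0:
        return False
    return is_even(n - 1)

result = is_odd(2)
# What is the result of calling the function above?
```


is_odd(2)
= is_even(1)
= is_odd(0)
n == 0: return False
= False


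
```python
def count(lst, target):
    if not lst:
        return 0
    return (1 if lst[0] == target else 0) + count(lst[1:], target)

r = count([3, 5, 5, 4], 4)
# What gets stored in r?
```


count([3, 5, 5, 4], 4)
lst[0]=3 != 4: 0 + count([5, 5, 4], 4)
lst[0]=5 != 4: 0 + count([5, 4], 4)
lst[0]=5 != 4: 0 + count([4], 4)
lst[0]=4 == 4: 1 + count([], 4)
= 1


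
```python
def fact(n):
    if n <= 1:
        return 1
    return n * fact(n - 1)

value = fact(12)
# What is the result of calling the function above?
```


fact(12)
= 12 * fact(11)
= 12 * 11 * fact(10)
= 12 * 11 * 10 * fact(9)
= 12 * 11 * 10 * 9 * fact(8)
= 12 * 11 * 10 * 9 * 8 * fact(7)
= 12 * 11 * 10 * 9 * 8 * 7 * fact(6)
= 12 * 11 * 10 * 9 * 8 * 7 * 6 * fact(5)
= 12 * 11 * 10 * 9 * 8 * 7 * 6 * 5 * fact(4)
= 12 * 11 * 10 * 9 * 8 * 7 * 6 * 5 * 4 * fact(3)
= 12 * 11 * 10 * 9 * 8 * 7 * 6 * 5 * 4 * 3 * fact(2)
= 12 * 11 * 10 * 9 * 8 * 7 * 6 * 5 * 4 * 3 * 2 * fact(1)
= 12 * 11 * 10 * 9 * 8 * 7 * 6 * 5 * 4 * 3 * 2 * 1
= 479001600


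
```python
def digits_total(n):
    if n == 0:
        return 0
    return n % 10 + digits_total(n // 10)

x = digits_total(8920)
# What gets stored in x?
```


digits_total(8920)
= 0 + digits_total(892)
= 0 + 2 + digits_total(89)
= 0 + 2 + 9 + digits_total(8)
= 0 + 2 + 9 + 8 + digits_total(0)
= 0 + 2 + 9 + 8 + 0
= 19


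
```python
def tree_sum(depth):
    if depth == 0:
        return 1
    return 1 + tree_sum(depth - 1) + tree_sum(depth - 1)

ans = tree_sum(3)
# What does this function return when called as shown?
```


tree_sum(3)
= 1 + tree_sum(2) + tree_sum(2)
= 1 + 2 * tree_sum(2)
tree_sum(k) = 2^(k+1) - 1
tree_sum(0) = 1
tree_sum(1) = 3
tree_sum(2) = 7
tree_sum(3) = 15
tree_sum(3) = 2^4 - 1 = 15


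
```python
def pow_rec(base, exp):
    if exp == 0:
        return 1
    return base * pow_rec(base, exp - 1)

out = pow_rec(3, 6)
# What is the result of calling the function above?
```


pow_rec(3, 6)
= 3 * pow_rec(3, 5)
= 3 * 3 * pow_rec(3, 4)
= 3 * 3 * 3 * pow_rec(3, 3)
= 3 * 3 * 3 * 3 * pow_rec(3, 2)
= 3 * 3 * 3 * 3 * 3 * pow_rec(3, 1)
= 3 * 3 * 3 * 3 * 3 * 3 * pow_rec(3, 0)
= 3 * 3 * 3 * 3 * 3 * 3 * 1
= 729


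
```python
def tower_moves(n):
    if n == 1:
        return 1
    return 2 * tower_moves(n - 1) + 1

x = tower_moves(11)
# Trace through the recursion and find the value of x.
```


tower_moves(11)
= 2 * tower_moves(10) + 1
= 2 * (2 * tower_moves(9) + 1) + 1
= 2 * (2 * (2 * tower_moves(8) + 1) + 1) + 1
= 2 * (2 * (2 * (2 * tower_moves(7) + 1) + 1) + 1) + 1
= 2 * (2 * (2 * (2 * (2 * tower_moves(6) + 1) + 1) + 1) + 1) + 1
= 2 * (2 * (2 * (2 * (2 * (2 * tower_moves(5) + 1) + 1) + 1) + 1) + 1) + 1
= 2 * (2 * (2 * (2 * (2 * (2 * (2 * tower_moves(4) + 1) + 1) + 1) + 1) + 1) + 1) + 1
= 2 * (2 * (2 * (2 * (2 * (2 * (2 * (2 * tower_moves(3) + 1) + 1) + 1) + 1) + 1) + 1) + 1) + 1
= 2 * (2 * (2 * (2 * (2 * (2 * (2 * (2 * (2 * tower_moves(2) + 1) + 1) + 1) + 1) + 1) + 1) + 1) + 1) + 1
= 2 * (2 * (2 * (2 * (2 * (2 * (2 * (2 * (2 * (2 * tower_moves(1) + 1) + 1) + 1) + 1) + 1) + 1) + 1) + 1) + 1) + 1
Now compute bottom-up:
tower_moves(1) = 1
tower_moves(2) = 2 * 1 + 1 = 3
tower_moves(3) = 2 * 3 + 1 = 7
tower_moves(4) = 2 * 7 + 1 = 15
tower_moves(5) = 2 * 15 + 1 = 31
tower_moves(6) = 2 * 31 + 1 = 63
tower_moves(7) = 2 * 63 + 1 = 127
tower_moves(8) = 2 * 127 + 1 = 255
tower_moves(9) = 2 * 255 + 1 = 511
tower_moves(10) = 2 * 511 + 1 = 1023
tower_moves(11) = 2 * 1023 + 1 = 2047
= 2047
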